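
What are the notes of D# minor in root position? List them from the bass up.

The chord tones are D#–F#–A#. With the root (D#) lowest for root position: D#, F#, A#.

D#, F#, A#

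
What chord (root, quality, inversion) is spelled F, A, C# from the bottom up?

F augmented, root position

The pitch classes F, A, C# arrange in thirds as F–A–C#: an F augmented triad.
F is the root of F augmented; root in the bass means root position (figured bass 5/3).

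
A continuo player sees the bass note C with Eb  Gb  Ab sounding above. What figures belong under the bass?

6/5

The notes C, Eb, Gb, Ab stack in thirds as Ab–C–Eb–Gb — an Ab dominant seventh chord. The bass C is the third, so this is first inversion: figured 6/5.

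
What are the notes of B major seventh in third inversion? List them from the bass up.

A#, B, D#, F#

Spelling B major seventh: B–D#–F#–A#. In third inversion the seventh is bass, giving A#, B, D#, F# from the bottom.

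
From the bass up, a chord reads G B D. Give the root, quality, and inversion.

The pitch classes G, B, D arrange in thirds as G–B–D: a G major triad.
With the root (G) in the bass, the chord is in root position (figured bass 5/3).

G major, root position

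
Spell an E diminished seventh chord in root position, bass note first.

The chord tones are E–G–Bb–Db. With the root (E) lowest for root position: E, G, Bb, Db.

E, G, Bb, Db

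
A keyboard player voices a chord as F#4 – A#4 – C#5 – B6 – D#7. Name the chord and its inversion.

B major ninth, second inversion

Reducing to letter names: F#, A#, C#, B, D#. These stack in thirds as B–D#–F#–A#–C# — a B major ninth chord.
With the fifth (F#) in the bass, the chord is in second inversion.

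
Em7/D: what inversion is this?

Em7/D means E minor seventh with D in the bass. D is the seventh of E minor seventh (E–G–B–D), so this is third inversion.

third inversion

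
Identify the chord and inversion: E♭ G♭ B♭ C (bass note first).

C half-diminished seventh, first inversion

The distinct note names are Eb, Gb, Bb, C. Stacked in thirds they read C–Eb–Gb–Bb, which is a half-diminished seventh chord on C.
With the third (Eb) in the bass, the chord is in first inversion (figured bass 6/5).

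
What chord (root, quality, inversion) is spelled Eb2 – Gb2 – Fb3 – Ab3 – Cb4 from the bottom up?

Fb major ninth, third inversion

Reducing to letter names: Eb, Gb, Fb, Ab, Cb. These stack in thirds as Fb–Ab–Cb–Eb–Gb — an Fb major ninth chord.
The lowest note is Eb, the seventh of the chord, so this is third inversion.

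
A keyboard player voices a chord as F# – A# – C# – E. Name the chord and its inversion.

Reducing to letter names: F#, A#, C#, E. These stack in thirds as F#–A#–C#–E — an F# dominant seventh chord.
The lowest note is F#, the root of the chord, so this is root position (figured bass 7).

F# dominant seventh, root position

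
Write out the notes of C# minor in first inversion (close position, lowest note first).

The chord tones are C#–E–G#. With the third (E) lowest for first inversion: E, G#, C#.

E, G#, C#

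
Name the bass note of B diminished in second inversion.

In second inversion the fifth is lowest. For B diminished (B–D–F) that is F.

F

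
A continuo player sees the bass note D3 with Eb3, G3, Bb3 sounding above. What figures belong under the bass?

The notes D, Eb, G, Bb stack in thirds as Eb–G–Bb–D — an Eb major seventh chord. The bass D is the seventh, so this is third inversion: figured 4/2.

4/2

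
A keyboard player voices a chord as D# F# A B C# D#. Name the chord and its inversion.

B dominant ninth, first inversion

The pitch classes D#, F#, A, B, C# arrange in thirds as B–D#–F#–A–C#: a B dominant ninth chord.
The lowest note is D#, the third of the chord, so this is first inversion.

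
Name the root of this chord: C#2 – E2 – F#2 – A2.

F#

Reordering C#, E, F#, A into stacked thirds gives F#–A–C#–E; the bottom of that stack, F#, is the root.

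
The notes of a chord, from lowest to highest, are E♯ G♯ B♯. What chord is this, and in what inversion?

The distinct note names are E#, G#, B#. Stacked in thirds they read E#–G#–B#, which is a minor triad on E#.
The lowest note is E#, the root of the chord, so this is root position (figured bass 5/3).

E# minor, root position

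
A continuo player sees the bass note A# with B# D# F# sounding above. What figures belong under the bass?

4/2

The notes A#, B#, D#, F# stack in thirds as B#–D#–F#–A# — a B# half-diminished seventh chord. The bass A# is the seventh, so this is third inversion: figured 4/2.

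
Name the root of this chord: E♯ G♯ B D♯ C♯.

Reordering E#, G#, B, D#, C# into stacked thirds gives C#–E#–G#–B–D#; the bottom of that stack, C#, is the root.

C#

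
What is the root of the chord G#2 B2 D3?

G#

G#, B, D are the tones of a G# diminished triad (G#–B–D), making G# the root.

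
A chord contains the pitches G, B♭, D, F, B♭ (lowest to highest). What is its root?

The distinct letter names are G, Bb, D, F. Arranged as a stack of thirds they read G–Bb–D–F, so G is the root (a G minor seventh chord).

G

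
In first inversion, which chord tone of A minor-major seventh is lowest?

C

In first inversion the third is lowest. For A minor-major seventh (A–C–E–G#) that is C.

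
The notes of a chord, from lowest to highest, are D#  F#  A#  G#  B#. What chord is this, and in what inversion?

The distinct note names are D#, F#, A#, G#, B#. Stacked in thirds they read G#–B#–D#–F#–A#, which is a dominant ninth chord on G#.
With the fifth (D#) in the bass, the chord is in second inversion.

G# dominant ninth, second inversion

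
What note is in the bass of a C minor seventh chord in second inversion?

In second inversion the fifth is lowest. For C minor seventh (C–Eb–G–Bb) that is G.

G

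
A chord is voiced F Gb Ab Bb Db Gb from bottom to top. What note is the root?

Gb

F, Gb, Ab, Bb, Db are the tones of a Gb major ninth chord (Gb–Bb–Db–F–Ab), making Gb the root.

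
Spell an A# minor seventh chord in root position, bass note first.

A# minor seventh is A#–C#–E#–G#. Root position puts the root (A#) in the bass, with the remaining tones above: A#, C#, E#, G#.

A#, C#, E#, G#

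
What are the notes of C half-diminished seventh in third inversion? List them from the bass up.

Spelling C half-diminished seventh: C–Eb–Gb–Bb. In third inversion the seventh is bass, giving Bb, C, Eb, Gb from the bottom.

Bb, C, Eb, Gb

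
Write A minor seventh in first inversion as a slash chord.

Am7/C

First inversion of A minor seventh has the third (C) in the bass. As a slash chord: Am7/C.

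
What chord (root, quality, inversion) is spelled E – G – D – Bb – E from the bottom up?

E half-diminished seventh, root position

The pitch classes E, G, D, Bb arrange in thirds as E–G–Bb–D: an E half-diminished seventh chord.
With the root (E) in the bass, the chord is in root position (figured bass 7).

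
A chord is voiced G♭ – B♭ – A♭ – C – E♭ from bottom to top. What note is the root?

Gb, Bb, Ab, C, Eb are the tones of an Ab dominant ninth chord (Ab–C–Eb–Gb–Bb), making Ab the root.

Ab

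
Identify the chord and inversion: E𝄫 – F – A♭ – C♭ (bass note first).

The pitch classes Ebb, F, Ab, Cb arrange in thirds as F–Ab–Cb–Ebb: an F diminished seventh chord.
Ebb is the seventh of F diminished seventh; seventh in the bass means third inversion (figured bass 4/2).

F diminished seventh, third inversion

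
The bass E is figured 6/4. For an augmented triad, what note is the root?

Ab

The figures 6/4 mean the fifth of the chord is in the bass. If E is the fifth of an augmented triad, the root is Ab (chord tones Ab–C–E).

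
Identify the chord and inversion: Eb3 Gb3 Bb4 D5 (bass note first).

The distinct note names are Eb, Gb, Bb, D. Stacked in thirds they read Eb–Gb–Bb–D, which is a minor-major seventh chord on Eb.
Eb is the root of Eb minor-major seventh; root in the bass means root position (figured bass 7).

Eb minor-major seventh, root position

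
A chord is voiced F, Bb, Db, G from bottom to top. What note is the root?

G

Reordering F, Bb, Db, G into stacked thirds gives G–Bb–Db–F; the bottom of that stack, G, is the root.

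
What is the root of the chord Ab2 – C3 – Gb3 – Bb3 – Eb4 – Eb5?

Ab

Reordering Ab, C, Gb, Bb, Eb into stacked thirds gives Ab–C–Eb–Gb–Bb; the bottom of that stack, Ab, is the root.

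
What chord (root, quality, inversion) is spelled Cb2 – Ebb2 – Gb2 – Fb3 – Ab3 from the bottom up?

Fb dominant ninth, second inversion

The pitch classes Cb, Ebb, Gb, Fb, Ab arrange in thirds as Fb–Ab–Cb–Ebb–Gb: an Fb dominant ninth chord.
The lowest note is Cb, the fifth of the chord, so this is second inversion.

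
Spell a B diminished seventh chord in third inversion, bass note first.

Spelling B diminished seventh: B–D–F–Ab. In third inversion the seventh is bass, giving Ab, B, D, F from the bottom.

Ab, B, D, F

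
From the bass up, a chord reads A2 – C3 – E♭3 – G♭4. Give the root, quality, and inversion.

Reducing to letter names: A, C, Eb, Gb. These stack in thirds as A–C–Eb–Gb — an A diminished seventh chord.
With the root (A) in the bass, the chord is in root position (figured bass 7).

A diminished seventh, root position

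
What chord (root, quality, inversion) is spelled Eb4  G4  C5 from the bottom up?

Reducing to letter names: Eb, G, C. These stack in thirds as C–Eb–G — a C minor triad.
With the third (Eb) in the bass, the chord is in first inversion (figured bass 6).

C minor, first inversion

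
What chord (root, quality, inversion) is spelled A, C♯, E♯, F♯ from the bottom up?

F# minor-major seventh, first inversion

Reducing to letter names: A, C#, E#, F#. These stack in thirds as F#–A–C#–E# — an F# minor-major seventh chord.
A is the third of F# minor-major seventh; third in the bass means first inversion (figured bass 6/5).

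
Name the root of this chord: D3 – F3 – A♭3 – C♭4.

D

The distinct letter names are D, F, Ab, Cb. Arranged as a stack of thirds they read D–F–Ab–Cb, so D is the root (a D diminished seventh chord).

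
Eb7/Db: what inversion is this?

Eb7/Db means Eb dominant seventh with Db in the bass. Db is the seventh of Eb dominant seventh (Eb–G–Bb–Db), so this is third inversion.

third inversion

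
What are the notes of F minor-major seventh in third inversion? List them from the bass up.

E, F, Ab, C

The chord tones are F–Ab–C–E. With the seventh (E) lowest for third inversion: E, F, Ab, C.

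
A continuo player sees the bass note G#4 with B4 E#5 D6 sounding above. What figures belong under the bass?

The notes G#, B, E#, D stack in thirds as E#–G#–B–D — an E# diminished seventh chord. The bass G# is the third, so this is first inversion: figured 6/5.

6/5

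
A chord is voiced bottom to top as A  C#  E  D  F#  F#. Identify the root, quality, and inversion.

Reducing to letter names: A, C#, E, D, F#. These stack in thirds as D–F#–A–C#–E — a D major ninth chord.
The lowest note is A, the fifth of the chord, so this is second inversion.

D major ninth, second inversion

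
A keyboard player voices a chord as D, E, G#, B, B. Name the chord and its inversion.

The distinct note names are D, E, G#, B. Stacked in thirds they read E–G#–B–D, which is a dominant seventh chord on E.
D is the seventh of E dominant seventh; seventh in the bass means third inversion (figured bass 4/2).

E dominant seventh, third inversion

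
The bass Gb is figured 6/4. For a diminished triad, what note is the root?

C

The figures 6/4 mean the fifth of the chord is in the bass. If Gb is the fifth of a diminished triad, the root is C (chord tones C–Eb–Gb).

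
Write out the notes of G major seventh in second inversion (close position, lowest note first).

G major seventh is G–B–D–F#. Second inversion puts the fifth (D) in the bass, with the remaining tones above: D, F#, G, B.

D, F#, G, B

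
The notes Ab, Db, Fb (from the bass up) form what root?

Reordering Ab, Db, Fb into stacked thirds gives Db–Fb–Ab; the bottom of that stack, Db, is the root.

Db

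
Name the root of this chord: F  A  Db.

Db

The distinct letter names are F, A, Db. Arranged as a stack of thirds they read Db–F–A, so Db is the root (a Db augmented triad).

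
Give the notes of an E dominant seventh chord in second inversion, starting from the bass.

B, D, E, G#

Spelling E dominant seventh: E–G#–B–D. In second inversion the fifth is bass, giving B, D, E, G# from the bottom.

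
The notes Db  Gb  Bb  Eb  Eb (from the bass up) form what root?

Reordering Db, Gb, Bb, Eb into stacked thirds gives Eb–Gb–Bb–Db; the bottom of that stack, Eb, is the root.

Eb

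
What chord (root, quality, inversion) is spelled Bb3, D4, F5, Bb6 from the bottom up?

Bb major, root position

Reducing to letter names: Bb, D, F. These stack in thirds as Bb–D–F — a Bb major triad.
Bb is the root of Bb major; root in the bass means root position (figured bass 5/3).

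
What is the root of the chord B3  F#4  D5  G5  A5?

G

Reordering B, F#, D, G, A into stacked thirds gives G–B–D–F#–A; the bottom of that stack, G, is the root.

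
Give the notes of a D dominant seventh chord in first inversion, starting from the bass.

F#, A, C, D

Spelling D dominant seventh: D–F#–A–C. In first inversion the third is bass, giving F#, A, C, D from the bottom.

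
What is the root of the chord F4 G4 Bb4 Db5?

G

Reordering F, G, Bb, Db into stacked thirds gives G–Bb–Db–F; the bottom of that stack, G, is the root.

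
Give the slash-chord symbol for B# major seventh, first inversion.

B#maj7/D##

First inversion of B# major seventh has the third (D##) in the bass. As a slash chord: B#maj7/D##.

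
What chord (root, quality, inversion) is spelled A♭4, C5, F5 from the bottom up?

The pitch classes Ab, C, F arrange in thirds as F–Ab–C: an F minor triad.
With the third (Ab) in the bass, the chord is in first inversion (figured bass 6).

F minor, first inversion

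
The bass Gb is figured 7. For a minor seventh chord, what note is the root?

The figures 7 mean the root of the chord is in the bass. If Gb is the root of a minor seventh chord, the root is Gb (chord tones Gb–Bbb–Db–Fb).

Gb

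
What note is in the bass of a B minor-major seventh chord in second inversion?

The fifth of B minor-major seventh (B–D–F#–A#) is F#; that is the bass in second inversion.

F#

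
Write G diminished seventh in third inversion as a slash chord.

Third inversion of G diminished seventh has the seventh (Fb) in the bass. As a slash chord: Gdim7/Fb.

Gdim7/Fb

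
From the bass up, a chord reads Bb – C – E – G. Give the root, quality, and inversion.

Reducing to letter names: Bb, C, E, G. These stack in thirds as C–E–G–Bb — a C dominant seventh chord.
With the seventh (Bb) in the bass, the chord is in third inversion (figured bass 4/2).

C dominant seventh, third inversion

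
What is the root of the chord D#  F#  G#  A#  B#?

G#

D#, F#, G#, A#, B# are the tones of a G# dominant ninth chord (G#–B#–D#–F#–A#), making G# the root.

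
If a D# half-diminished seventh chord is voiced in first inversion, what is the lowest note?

F#

D# half-diminished seventh is D#–F#–A–C#. First inversion places the third in the bass: F#.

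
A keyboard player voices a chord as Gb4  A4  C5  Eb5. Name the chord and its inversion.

The distinct note names are Gb, A, C, Eb. Stacked in thirds they read A–C–Eb–Gb, which is a diminished seventh chord on A.
With the seventh (Gb) in the bass, the chord is in third inversion (figured bass 4/2).

A diminished seventh, third inversion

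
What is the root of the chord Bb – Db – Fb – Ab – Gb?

Gb

Bb, Db, Fb, Ab, Gb are the tones of a Gb dominant ninth chord (Gb–Bb–Db–Fb–Ab), making Gb the root.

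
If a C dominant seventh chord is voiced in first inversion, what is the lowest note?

C dominant seventh is C–E–G–Bb. First inversion places the third in the bass: E.

E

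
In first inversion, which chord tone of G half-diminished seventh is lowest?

G half-diminished seventh is G–Bb–Db–F. First inversion places the third in the bass: Bb.

Bb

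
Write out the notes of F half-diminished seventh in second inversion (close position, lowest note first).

Cb, Eb, F, Ab

Spelling F half-diminished seventh: F–Ab–Cb–Eb. In second inversion the fifth is bass, giving Cb, Eb, F, Ab from the bottom.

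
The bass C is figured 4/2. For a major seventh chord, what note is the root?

Db

The figures 4/2 mean the seventh of the chord is in the bass. If C is the seventh of a major seventh chord, the root is Db (chord tones Db–F–Ab–C).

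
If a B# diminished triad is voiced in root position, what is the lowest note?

In root position the root is lowest. For B# diminished (B#–D#–F#) that is B#.

B#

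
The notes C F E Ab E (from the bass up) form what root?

F

C, F, E, Ab are the tones of an F minor-major seventh chord (F–Ab–C–E), making F the root.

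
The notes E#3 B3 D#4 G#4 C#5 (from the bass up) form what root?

C#

The distinct letter names are E#, B, D#, G#, C#. Arranged as a stack of thirds they read C#–E#–G#–B–D#, so C# is the root (a C# dominant ninth chord).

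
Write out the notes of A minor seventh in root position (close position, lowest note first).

A, C, E, G

A minor seventh is A–C–E–G. Root position puts the root (A) in the bass, with the remaining tones above: A, C, E, G.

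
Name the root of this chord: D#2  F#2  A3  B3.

B

The distinct letter names are D#, F#, A, B. Arranged as a stack of thirds they read B–D#–F#–A, so B is the root (a B dominant seventh chord).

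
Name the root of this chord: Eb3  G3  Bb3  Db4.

Reordering Eb, G, Bb, Db into stacked thirds gives Eb–G–Bb–Db; the bottom of that stack, Eb, is the root.

Eb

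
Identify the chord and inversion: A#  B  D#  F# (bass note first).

Reducing to letter names: A#, B, D#, F#. These stack in thirds as B–D#–F#–A# — a B major seventh chord.
A# is the seventh of B major seventh; seventh in the bass means third inversion (figured bass 4/2).

B major seventh, third inversion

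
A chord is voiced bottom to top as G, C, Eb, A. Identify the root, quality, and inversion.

A half-diminished seventh, third inversion

The distinct note names are G, C, Eb, A. Stacked in thirds they read A–C–Eb–G, which is a half-diminished seventh chord on A.
The lowest note is G, the seventh of the chord, so this is third inversion (figured bass 4/2).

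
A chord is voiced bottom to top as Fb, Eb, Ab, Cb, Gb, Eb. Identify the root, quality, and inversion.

Fb major ninth, root position

The pitch classes Fb, Eb, Ab, Cb, Gb arrange in thirds as Fb–Ab–Cb–Eb–Gb: an Fb major ninth chord.
Fb is the root of Fb major ninth; root in the bass means root position.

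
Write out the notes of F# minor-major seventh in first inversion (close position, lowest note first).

A, C#, E#, F#

Spelling F# minor-major seventh: F#–A–C#–E#. In first inversion the third is bass, giving A, C#, E#, F# from the bottom.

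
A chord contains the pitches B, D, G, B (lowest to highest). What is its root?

G

The distinct letter names are B, D, G. Arranged as a stack of thirds they read G–B–D, so G is the root (a G major triad).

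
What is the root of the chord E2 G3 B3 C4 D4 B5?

Reordering E, G, B, C, D into stacked thirds gives C–E–G–B–D; the bottom of that stack, C, is the root.

C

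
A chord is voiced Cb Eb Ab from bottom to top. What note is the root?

The distinct letter names are Cb, Eb, Ab. Arranged as a stack of thirds they read Ab–Cb–Eb, so Ab is the root (an Ab minor triad).

Ab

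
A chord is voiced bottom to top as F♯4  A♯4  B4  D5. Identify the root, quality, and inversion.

The pitch classes F#, A#, B, D arrange in thirds as B–D–F#–A#: a B minor-major seventh chord.
With the fifth (F#) in the bass, the chord is in second inversion (figured bass 4/3).

B minor-major seventh, second inversion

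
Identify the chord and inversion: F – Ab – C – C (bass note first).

F minor, root position

Reducing to letter names: F, Ab, C. These stack in thirds as F–Ab–C — an F minor triad.
The lowest note is F, the root of the chord, so this is root position (figured bass 5/3).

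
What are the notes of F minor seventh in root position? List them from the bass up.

F, Ab, C, Eb

F minor seventh is F–Ab–C–Eb. Root position puts the root (F) in the bass, with the remaining tones above: F, Ab, C, Eb.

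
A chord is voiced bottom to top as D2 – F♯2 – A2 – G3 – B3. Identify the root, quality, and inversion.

G major ninth, second inversion

Reducing to letter names: D, F#, A, G, B. These stack in thirds as G–B–D–F#–A — a G major ninth chord.
The lowest note is D, the fifth of the chord, so this is second inversion.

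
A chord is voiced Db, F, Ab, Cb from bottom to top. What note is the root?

The distinct letter names are Db, F, Ab, Cb. Arranged as a stack of thirds they read Db–F–Ab–Cb, so Db is the root (a Db dominant seventh chord).

Db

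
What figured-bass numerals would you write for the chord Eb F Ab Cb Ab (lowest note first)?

The notes Eb, F, Ab, Cb stack in thirds as F–Ab–Cb–Eb — an F half-diminished seventh chord. The bass Eb is the seventh, so this is third inversion: figured 4/2.

4/2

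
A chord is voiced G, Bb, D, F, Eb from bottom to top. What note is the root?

G, Bb, D, F, Eb are the tones of an Eb major ninth chord (Eb–G–Bb–D–F), making Eb the root.

Eb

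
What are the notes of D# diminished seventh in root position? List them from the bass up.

D#, F#, A, C

D# diminished seventh is D#–F#–A–C. Root position puts the root (D#) in the bass, with the remaining tones above: D#, F#, A, C.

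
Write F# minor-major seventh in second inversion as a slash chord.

Second inversion of F# minor-major seventh has the fifth (C#) in the bass. As a slash chord: F#m(maj7)/C#.

F#m(maj7)/C#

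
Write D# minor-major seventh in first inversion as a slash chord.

First inversion of D# minor-major seventh has the third (F#) in the bass. As a slash chord: D#m(maj7)/F#.

D#m(maj7)/F#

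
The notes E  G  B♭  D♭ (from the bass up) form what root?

E, G, Bb, Db are the tones of an E diminished seventh chord (E–G–Bb–Db), making E the root.

E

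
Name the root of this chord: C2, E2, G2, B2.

C, E, G, B are the tones of a C major seventh chord (C–E–G–B), making C the root.

C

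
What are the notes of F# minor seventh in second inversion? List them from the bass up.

C#, E, F#, A

The chord tones are F#–A–C#–E. With the fifth (C#) lowest for second inversion: C#, E, F#, A.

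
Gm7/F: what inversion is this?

third inversion

Gm7/F means G minor seventh with F in the bass. F is the seventh of G minor seventh (G–Bb–D–F), so this is third inversion.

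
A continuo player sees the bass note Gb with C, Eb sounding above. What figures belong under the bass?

The notes Gb, C, Eb stack in thirds as C–Eb–Gb — a C diminished triad. The bass Gb is the fifth, so this is second inversion: figured 6/4.

6/4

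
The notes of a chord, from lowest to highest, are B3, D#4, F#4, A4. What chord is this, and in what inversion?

The distinct note names are B, D#, F#, A. Stacked in thirds they read B–D#–F#–A, which is a dominant seventh chord on B.
With the root (B) in the bass, the chord is in root position (figured bass 7).

B dominant seventh, root position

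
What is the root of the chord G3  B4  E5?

The distinct letter names are G, B, E. Arranged as a stack of thirds they read E–G–B, so E is the root (an E minor triad).

E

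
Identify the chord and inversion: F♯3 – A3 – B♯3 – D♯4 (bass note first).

The pitch classes F#, A, B#, D# arrange in thirds as B#–D#–F#–A: a B# diminished seventh chord.
With the fifth (F#) in the bass, the chord is in second inversion (figured bass 4/3).

B# diminished seventh, second inversion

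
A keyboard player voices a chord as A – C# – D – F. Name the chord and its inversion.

D minor-major seventh, second inversion

Reducing to letter names: A, C#, D, F. These stack in thirds as D–F–A–C# — a D minor-major seventh chord.
The lowest note is A, the fifth of the chord, so this is second inversion (figured bass 4/3).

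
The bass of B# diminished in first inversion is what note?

In first inversion the third is lowest. For B# diminished (B#–D#–F#) that is D#.

D#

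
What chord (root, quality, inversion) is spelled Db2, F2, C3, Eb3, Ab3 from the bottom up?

Db major ninth, root position

The distinct note names are Db, F, C, Eb, Ab. Stacked in thirds they read Db–F–Ab–C–Eb, which is a major ninth chord on Db.
With the root (Db) in the bass, the chord is in root position.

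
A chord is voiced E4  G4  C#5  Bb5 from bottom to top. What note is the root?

E, G, C#, Bb are the tones of a C# diminished seventh chord (C#–E–G–Bb), making C# the root.

C#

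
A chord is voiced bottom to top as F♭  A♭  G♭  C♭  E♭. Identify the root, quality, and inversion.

Reducing to letter names: Fb, Ab, Gb, Cb, Eb. These stack in thirds as Fb–Ab–Cb–Eb–Gb — an Fb major ninth chord.
With the root (Fb) in the bass, the chord is in root position.

Fb major ninth, root position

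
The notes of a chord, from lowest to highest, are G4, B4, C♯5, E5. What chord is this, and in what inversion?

C# half-diminished seventh, second inversion

Reducing to letter names: G, B, C#, E. These stack in thirds as C#–E–G–B — a C# half-diminished seventh chord.
With the fifth (G) in the bass, the chord is in second inversion (figured bass 4/3).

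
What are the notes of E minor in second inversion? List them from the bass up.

The chord tones are E–G–B. With the fifth (B) lowest for second inversion: B, E, G.

B, E, G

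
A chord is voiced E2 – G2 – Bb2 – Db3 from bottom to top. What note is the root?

E

Reordering E, G, Bb, Db into stacked thirds gives E–G–Bb–Db; the bottom of that stack, E, is the root.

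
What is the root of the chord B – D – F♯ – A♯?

B

B, D, F#, A# are the tones of a B minor-major seventh chord (B–D–F#–A#), making B the root.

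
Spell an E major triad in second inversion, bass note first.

The chord tones are E–G#–B. With the fifth (B) lowest for second inversion: B, E, G#.

B, E, G#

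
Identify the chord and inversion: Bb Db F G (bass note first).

The pitch classes Bb, Db, F, G arrange in thirds as G–Bb–Db–F: a G half-diminished seventh chord.
Bb is the third of G half-diminished seventh; third in the bass means first inversion (figured bass 6/5).

G half-diminished seventh, first inversion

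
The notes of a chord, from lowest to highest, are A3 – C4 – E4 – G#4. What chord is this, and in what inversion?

The distinct note names are A, C, E, G#. Stacked in thirds they read A–C–E–G#, which is a minor-major seventh chord on A.
The lowest note is A, the root of the chord, so this is root position (figured bass 7).

A minor-major seventh, root position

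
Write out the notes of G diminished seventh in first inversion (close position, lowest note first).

Bb, Db, Fb, G

The chord tones are G–Bb–Db–Fb. With the third (Bb) lowest for first inversion: Bb, Db, Fb, G.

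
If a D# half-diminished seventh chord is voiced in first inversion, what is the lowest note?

F#

In first inversion the third is lowest. For D# half-diminished seventh (D#–F#–A–C#) that is F#.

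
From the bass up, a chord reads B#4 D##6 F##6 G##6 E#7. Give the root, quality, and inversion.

E# major ninth, second inversion

The distinct note names are B#, D##, F##, G##, E#. Stacked in thirds they read E#–G##–B#–D##–F##, which is a major ninth chord on E#.
B# is the fifth of E# major ninth; fifth in the bass means second inversion.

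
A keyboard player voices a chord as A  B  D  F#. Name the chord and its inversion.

B minor seventh, third inversion

The distinct note names are A, B, D, F#. Stacked in thirds they read B–D–F#–A, which is a minor seventh chord on B.
With the seventh (A) in the bass, the chord is in third inversion (figured bass 4/2).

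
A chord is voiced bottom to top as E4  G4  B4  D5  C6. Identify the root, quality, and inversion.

Reducing to letter names: E, G, B, D, C. These stack in thirds as C–E–G–B–D — a C major ninth chord.
E is the third of C major ninth; third in the bass means first inversion.

C major ninth, first inversion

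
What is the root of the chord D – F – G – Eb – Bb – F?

The distinct letter names are D, F, G, Eb, Bb. Arranged as a stack of thirds they read Eb–G–Bb–D–F, so Eb is the root (an Eb major ninth chord).

Eb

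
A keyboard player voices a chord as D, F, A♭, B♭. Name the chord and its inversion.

Reducing to letter names: D, F, Ab, Bb. These stack in thirds as Bb–D–F–Ab — a Bb dominant seventh chord.
With the third (D) in the bass, the chord is in first inversion (figured bass 6/5).

Bb dominant seventh, first inversion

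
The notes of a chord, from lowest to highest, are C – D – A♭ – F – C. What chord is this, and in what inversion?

The distinct note names are C, D, Ab, F. Stacked in thirds they read D–F–Ab–C, which is a half-diminished seventh chord on D.
With the seventh (C) in the bass, the chord is in third inversion (figured bass 4/2).

D half-diminished seventh, third inversion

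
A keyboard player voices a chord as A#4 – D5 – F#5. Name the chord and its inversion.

D augmented, second inversion

The distinct note names are A#, D, F#. Stacked in thirds they read D–F#–A#, which is an augmented triad on D.
With the fifth (A#) in the bass, the chord is in second inversion (figured bass 6/4).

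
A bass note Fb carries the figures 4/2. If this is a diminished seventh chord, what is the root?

G

The figures 4/2 mean the seventh of the chord is in the bass. If Fb is the seventh of a diminished seventh chord, the root is G (chord tones G–Bb–Db–Fb).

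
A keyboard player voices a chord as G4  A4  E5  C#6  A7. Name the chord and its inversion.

The pitch classes G, A, E, C# arrange in thirds as A–C#–E–G: an A dominant seventh chord.
With the seventh (G) in the bass, the chord is in third inversion (figured bass 4/2).

A dominant seventh, third inversion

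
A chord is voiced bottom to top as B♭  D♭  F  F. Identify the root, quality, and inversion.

Bb minor, root position

The pitch classes Bb, Db, F arrange in thirds as Bb–Db–F: a Bb minor triad.
The lowest note is Bb, the root of the chord, so this is root position (figured bass 5/3).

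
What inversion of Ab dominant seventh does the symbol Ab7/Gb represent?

third inversion

Ab7/Gb means Ab dominant seventh with Gb in the bass. Gb is the seventh of Ab dominant seventh (Ab–C–Eb–Gb), so this is third inversion.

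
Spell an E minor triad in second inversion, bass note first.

B, E, G

The chord tones are E–G–B. With the fifth (B) lowest for second inversion: B, E, G.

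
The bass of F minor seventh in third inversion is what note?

In third inversion the seventh is lowest. For F minor seventh (F–Ab–C–Eb) that is Eb.

Eb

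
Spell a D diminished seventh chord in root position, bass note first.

D, F, Ab, Cb

Spelling D diminished seventh: D–F–Ab–Cb. In root position the root is bass, giving D, F, Ab, Cb from the bottom.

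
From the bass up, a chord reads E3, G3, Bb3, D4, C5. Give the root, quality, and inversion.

The distinct note names are E, G, Bb, D, C. Stacked in thirds they read C–E–G–Bb–D, which is a dominant ninth chord on C.
With the third (E) in the bass, the chord is in first inversion.

C dominant ninth, first inversion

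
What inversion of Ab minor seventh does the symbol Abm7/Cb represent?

first inversion

Abm7/Cb means Ab minor seventh with Cb in the bass. Cb is the third of Ab minor seventh (Ab–Cb–Eb–Gb), so this is first inversion.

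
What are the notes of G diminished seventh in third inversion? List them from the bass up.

Spelling G diminished seventh: G–Bb–Db–Fb. In third inversion the seventh is bass, giving Fb, G, Bb, Db from the bottom.

Fb, G, Bb, Db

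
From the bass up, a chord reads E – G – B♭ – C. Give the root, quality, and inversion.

C dominant seventh, first inversion

Reducing to letter names: E, G, Bb, C. These stack in thirds as C–E–G–Bb — a C dominant seventh chord.
With the third (E) in the bass, the chord is in first inversion (figured bass 6/5).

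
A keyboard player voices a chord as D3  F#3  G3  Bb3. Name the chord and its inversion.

The pitch classes D, F#, G, Bb arrange in thirds as G–Bb–D–F#: a G minor-major seventh chord.
The lowest note is D, the fifth of the chord, so this is second inversion (figured bass 4/3).

G minor-major seventh, second inversion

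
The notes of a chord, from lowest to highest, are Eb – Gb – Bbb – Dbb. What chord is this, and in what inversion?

The distinct note names are Eb, Gb, Bbb, Dbb. Stacked in thirds they read Eb–Gb–Bbb–Dbb, which is a diminished seventh chord on Eb.
With the root (Eb) in the bass, the chord is in root position (figured bass 7).

Eb diminished seventh, root position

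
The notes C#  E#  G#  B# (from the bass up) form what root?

C#

The distinct letter names are C#, E#, G#, B#. Arranged as a stack of thirds they read C#–E#–G#–B#, so C# is the root (a C# major seventh chord).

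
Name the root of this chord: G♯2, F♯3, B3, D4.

G#

The distinct letter names are G#, F#, B, D. Arranged as a stack of thirds they read G#–B–D–F#, so G# is the root (a G# half-diminished seventh chord).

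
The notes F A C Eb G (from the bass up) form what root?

The distinct letter names are F, A, C, Eb, G. Arranged as a stack of thirds they read F–A–C–Eb–G, so F is the root (an F dominant ninth chord).

F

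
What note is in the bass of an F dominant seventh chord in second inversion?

In second inversion the fifth is lowest. For F dominant seventh (F–A–C–Eb) that is C.

C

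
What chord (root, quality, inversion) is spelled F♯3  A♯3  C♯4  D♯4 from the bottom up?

The pitch classes F#, A#, C#, D# arrange in thirds as D#–F#–A#–C#: a D# minor seventh chord.
The lowest note is F#, the third of the chord, so this is first inversion (figured bass 6/5).

D# minor seventh, first inversion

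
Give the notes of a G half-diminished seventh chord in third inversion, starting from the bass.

F, G, Bb, Db

The chord tones are G–Bb–Db–F. With the seventh (F) lowest for third inversion: F, G, Bb, Db.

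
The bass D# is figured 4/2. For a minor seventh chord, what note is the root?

The figures 4/2 mean the seventh of the chord is in the bass. If D# is the seventh of a minor seventh chord, the root is E# (chord tones E#–G#–B#–D#).

E#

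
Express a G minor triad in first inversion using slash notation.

First inversion of G minor has the third (Bb) in the bass. As a slash chord: Gm/Bb.

Gm/Bb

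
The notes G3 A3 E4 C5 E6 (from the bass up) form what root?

A

G, A, E, C are the tones of an A minor seventh chord (A–C–E–G), making A the root.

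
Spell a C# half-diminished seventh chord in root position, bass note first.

C#, E, G, B

Spelling C# half-diminished seventh: C#–E–G–B. In root position the root is bass, giving C#, E, G, B from the bottom.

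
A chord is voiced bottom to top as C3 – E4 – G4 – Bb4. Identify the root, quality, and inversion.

The distinct note names are C, E, G, Bb. Stacked in thirds they read C–E–G–Bb, which is a dominant seventh chord on C.
The lowest note is C, the root of the chord, so this is root position (figured bass 7).

C dominant seventh, root position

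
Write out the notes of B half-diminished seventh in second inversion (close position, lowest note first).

B half-diminished seventh is B–D–F–A. Second inversion puts the fifth (F) in the bass, with the remaining tones above: F, A, B, D.

F, A, B, D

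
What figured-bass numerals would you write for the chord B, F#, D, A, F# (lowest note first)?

7

The notes B, F#, D, A stack in thirds as B–D–F#–A — a B minor seventh chord. The bass B is the root, so this is root position: figured 7.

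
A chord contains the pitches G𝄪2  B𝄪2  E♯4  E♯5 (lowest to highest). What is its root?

E#

Reordering G##, B##, E# into stacked thirds gives E#–G##–B##; the bottom of that stack, E#, is the root.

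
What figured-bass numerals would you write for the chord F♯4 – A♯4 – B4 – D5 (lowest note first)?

The notes F#, A#, B, D stack in thirds as B–D–F#–A# — a B minor-major seventh chord. The bass F# is the fifth, so this is second inversion: figured 4/3.

4/3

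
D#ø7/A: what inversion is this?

second inversion

D#ø7/A means D# half-diminished seventh with A in the bass. A is the fifth of D# half-diminished seventh (D#–F#–A–C#), so this is second inversion.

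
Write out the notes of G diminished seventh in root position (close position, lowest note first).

G, Bb, Db, Fb

The chord tones are G–Bb–Db–Fb. With the root (G) lowest for root position: G, Bb, Db, Fb.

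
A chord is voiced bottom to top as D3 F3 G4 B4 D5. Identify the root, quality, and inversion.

G dominant seventh, second inversion

The pitch classes D, F, G, B arrange in thirds as G–B–D–F: a G dominant seventh chord.
With the fifth (D) in the bass, the chord is in second inversion (figured bass 4/3).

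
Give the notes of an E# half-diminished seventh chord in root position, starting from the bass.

E#, G#, B, D#

Spelling E# half-diminished seventh: E#–G#–B–D#. In root position the root is bass, giving E#, G#, B, D# from the bottom.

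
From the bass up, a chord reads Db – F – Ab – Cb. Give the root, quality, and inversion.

Db dominant seventh, root position

The pitch classes Db, F, Ab, Cb arrange in thirds as Db–F–Ab–Cb: a Db dominant seventh chord.
The lowest note is Db, the root of the chord, so this is root position (figured bass 7).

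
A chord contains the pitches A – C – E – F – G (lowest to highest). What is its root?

F

A, C, E, F, G are the tones of an F major ninth chord (F–A–C–E–G), making F the root.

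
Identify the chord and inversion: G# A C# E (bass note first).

The distinct note names are G#, A, C#, E. Stacked in thirds they read A–C#–E–G#, which is a major seventh chord on A.
The lowest note is G#, the seventh of the chord, so this is third inversion (figured bass 4/2).

A major seventh, third inversion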